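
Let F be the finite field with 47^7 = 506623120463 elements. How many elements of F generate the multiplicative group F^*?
There are φ(506623120462) = 236663175672 primitive elements

F_q^* is cyclic of order q - 1 = 506623120462. A cyclic group of order m has exactly φ(m) generators. Here m = 506623120462 = 2 · 23 · 43 · 256128979, so the number of primitive elements is φ(506623120462) = 236663175672.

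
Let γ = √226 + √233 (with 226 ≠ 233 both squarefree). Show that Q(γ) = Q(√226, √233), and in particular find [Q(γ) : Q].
[Q(γ) : Q] = 4 (equivalently, Q(γ) = Q(√226, √233))

Obviously Q(γ) ⊆ Q(√226, √233), and [Q(√226, √233):Q] = 4 (since 226, 233 are distinct squarefree integers > 1 with 52658 not a perfect square). To show equality we compute the minimal polynomial of γ. From γ = √226 + √233: γ^2 = 226 + 2√(52658) + 233 = 459 + 2√(52658), so γ^2 - 459 = 2√(52658); squaring, (γ^2 - 459)^2 = 4·52658, i.e. γ^4 - 918γ^2 + 210681 - 210632 = 0, i.e. γ^4 - 918γ^2 + 49 = 0. So γ is a root of x^4 - 918x^2 + 49. This polynomial is irreducible over Q: it has no rational root (each ±√226 ± √233 is irrational), and any factorization into two quadratics over Q would force √(52658) ∈ Q (pairing opposite roots) or √226, √233 ∈ Q (other pairings), all impossible. Hence [Q(γ):Q] = 4 = [Q(√226, √233):Q], so Q(γ) = Q(√226, √233).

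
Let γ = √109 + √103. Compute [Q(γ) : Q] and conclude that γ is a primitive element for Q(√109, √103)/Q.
[Q(γ) : Q] = 4 (equivalently, Q(γ) = Q(√109, √103))

Obviously Q(γ) ⊆ Q(√109, √103), and [Q(√109, √103):Q] = 4 (since 109, 103 are distinct squarefree integers > 1 with 11227 not a perfect square). To show equality we compute the minimal polynomial of γ. From γ = √109 + √103: γ^2 = 109 + 2√(11227) + 103 = 212 + 2√(11227), so γ^2 - 212 = 2√(11227); squaring, (γ^2 - 212)^2 = 4·11227, i.e. γ^4 - 424γ^2 + 44944 - 44908 = 0, i.e. γ^4 - 424γ^2 + 36 = 0. So γ is a root of x^4 - 424x^2 + 36. This polynomial is irreducible over Q: it has no rational root (each ±√109 ± √103 is irrational), and any factorization into two quadratics over Q would force √(11227) ∈ Q (pairing opposite roots) or √109, √103 ∈ Q (other pairings), all impossible. Hence [Q(γ):Q] = 4 = [Q(√109, √103):Q], so Q(γ) = Q(√109, √103).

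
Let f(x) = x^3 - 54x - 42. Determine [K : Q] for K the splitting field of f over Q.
[K : Q] = 6

By the rational root test, any rational root of the monic integer polynomial f(x) = x^3 - 54x - 42 must be an integer dividing the constant term -42, i.e. one of ±{1, 2, 3, 6, 7, 14, 21, 42}. Evaluating: f(1) = -95, f(-1) = 11, f(2) = -142, f(-2) = 58, f(3) = -177, f(-3) = 93, f(6) = -150, f(-6) = 66, f(7) = -77, f(-7) = -7, f(14) = 1946, f(-14) = -2030, f(21) = 8085, f(-21) = -8169, f(42) = 71778, f(-42) = -71862; none is 0, so f has no rational root and is therefore irreducible over Q (a cubic with no linear factor over a field is irreducible). For an irreducible cubic, the Galois group is A_3 or S_3 according as the discriminant disc(f) = -4a^3 - 27b^2 = -4·(-54)^3 - 27·(-42)^2 = 582228 is or is not a square in Q. Here disc(f) = 582228 is not a perfect square in Q, so the Galois group of f over Q is not contained in A_3 and must be all of S_3. The splitting field has degree |S_3| = 6 over Q, so [K : Q] = 6.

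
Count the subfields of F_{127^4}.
F_{127^4} has 3 subfields

The subfields of F_{p^n} are exactly the fields F_{p^d} for d | n (each is the fixed field of the unique index-d subgroup of Gal(F_{p^n}/F_p) ≅ Z/nZ). The divisors of n = 4 are {1, 2, 4}, giving 3 subfields: F_{127^1}, F_{127^2}, F_{127^4}.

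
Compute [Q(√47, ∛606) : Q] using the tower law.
[Q(√47, ∛606) : Q] = 6

Let L = Q(√47, ∛606). Since Q(√47) ⊂ L and [Q(√47):Q] = 2, the tower law gives 2 | [L:Q]. Likewise Q(∛606) ⊂ L with [Q(∛606):Q] = 3 (because 606 is not a perfect cube), so 3 | [L:Q]. As gcd(2,3) = 1, [L:Q] is divisible by 6. Conversely L is generated over Q by √47 and ∛606, so [L:Q] ≤ 2·3 = 6. Therefore [Q(√47, ∛606) : Q] = 6.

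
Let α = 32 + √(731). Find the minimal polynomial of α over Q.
m_α(x) = x^2 - 64x + 293

From α - 32 = √(731), squaring gives (α - 32)^2 = 731, i.e. α^2 - 64α + 1024 = 731, so α^2 - 64α + 293 = 0. The discriminant of x^2 - 64x + 293 is (-64)^2 - 4·(293) = 4096 - 1172 = 2924, and 4·(731) is not a perfect square in Q since 731 is squarefree and ≠ 1. Hence x^2 - 64x + 293 is irreducible over Q and is the minimal polynomial of α.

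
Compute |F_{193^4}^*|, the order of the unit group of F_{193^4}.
|F_{193^4}^*| = 1387488000

F_{193^4} has 193^4 = 1387488001 elements; its multiplicative group consists of all nonzero elements, so |F_{193^4}^*| = 1387488001 - 1 = 1387488000. (It is cyclic since any finite subgroup of the multiplicative group of a field is cyclic.)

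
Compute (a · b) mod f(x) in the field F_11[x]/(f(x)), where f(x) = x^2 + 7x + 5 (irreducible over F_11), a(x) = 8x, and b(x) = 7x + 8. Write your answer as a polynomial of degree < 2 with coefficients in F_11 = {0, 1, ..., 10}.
a · b ≡ 2x + 6 (mod f(x))

Multiply in F_11[x]: a(x)·b(x) = (8x)·(7x + 8) = x^2 + 9x. This has degree ≥ 2, so divide by f(x) over F_11: x^2 + 9x = (1)·(x^2 + 7x + 5) + (2x + 6). Hence a·b ≡ 2x + 6 (mod f). (F_11[x]/(f) is a field with 11^2 = 121 elements since f is irreducible of degree 2.)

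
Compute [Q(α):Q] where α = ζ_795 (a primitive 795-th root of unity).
[Q(α):Q] = 416

The minimal polynomial of ζ_795 over Q is the 795-th cyclotomic polynomial Φ_795(x), which is irreducible over Q and has degree φ(795) = 416. Hence [Q(α):Q] = φ(795) = 416.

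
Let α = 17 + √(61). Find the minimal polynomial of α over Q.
m_α(x) = x^2 - 34x + 228

From α - 17 = √(61), squaring gives (α - 17)^2 = 61, i.e. α^2 - 34α + 289 = 61, so α^2 - 34α + 228 = 0. The discriminant of x^2 - 34x + 228 is (-34)^2 - 4·(228) = 1156 - 912 = 244, and 4·(61) is not a perfect square in Q since 61 is squarefree and ≠ 1. Hence x^2 - 34x + 228 is irreducible over Q and is the minimal polynomial of α.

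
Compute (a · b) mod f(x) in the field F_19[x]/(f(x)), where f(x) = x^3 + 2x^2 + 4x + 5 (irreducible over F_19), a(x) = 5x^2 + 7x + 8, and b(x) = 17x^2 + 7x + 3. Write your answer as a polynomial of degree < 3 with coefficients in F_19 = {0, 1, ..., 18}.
a · b ≡ 6x^2 + x + 9 (mod f(x))

Multiply in F_19[x]: a(x)·b(x) = (5x^2 + 7x + 8)·(17x^2 + 7x + 3) = 9x^4 + 2x^3 + 10x^2 + x + 5. This has degree ≥ 3, so divide by f(x) over F_19: 9x^4 + 2x^3 + 10x^2 + x + 5 = (9x + 3)·(x^3 + 2x^2 + 4x + 5) + (6x^2 + x + 9). Hence a·b ≡ 6x^2 + x + 9 (mod f). (F_19[x]/(f) is a field with 19^3 = 6859 elements since f is irreducible of degree 3.)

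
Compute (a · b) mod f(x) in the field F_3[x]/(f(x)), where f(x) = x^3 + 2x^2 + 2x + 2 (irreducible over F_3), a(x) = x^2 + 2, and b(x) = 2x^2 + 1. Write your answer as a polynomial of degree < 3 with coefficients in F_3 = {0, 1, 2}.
a · b ≡ x + 1 (mod f(x))

Multiply in F_3[x]: a(x)·b(x) = (x^2 + 2)·(2x^2 + 1) = 2x^4 + 2x^2 + 2. This has degree ≥ 3, so divide by f(x) over F_3: 2x^4 + 2x^2 + 2 = (2x + 2)·(x^3 + 2x^2 + 2x + 2) + (x + 1). Hence a·b ≡ x + 1 (mod f). (F_3[x]/(f) is a field with 3^3 = 27 elements since f is irreducible of degree 3.)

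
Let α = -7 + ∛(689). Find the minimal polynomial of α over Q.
m_α(x) = x^3 + 21x^2 + 147x - 346

Set β = α + 7 = ∛(689), so β^3 = 689. Then (α + 7)^3 - 689 = 0, i.e. α is a root of g(x) = (x + 7)^3 - 689 = x^3 + 21x^2 + 147x - 346. Since g(x) = h(x + 7) where h(x) = x^3 - 689, and h is irreducible over Q (because 689 is not a perfect cube, so h has no rational root, and a monic cubic with no rational root is irreducible), g is also irreducible (irreducibility is preserved under the substitution x → x + 7). Hence m_α(x) = x^3 + 21x^2 + 147x - 346.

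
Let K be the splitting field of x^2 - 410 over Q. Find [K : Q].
[K : Q] = 2

f(x) = x^2 - 410 factors as (x - √410)(x + √410). The splitting field is K = Q(√410). Since 410 is squarefree and > 1, it is not a perfect square, so x^2 - 410 is irreducible over Q and [Q(√410) : Q] = 2. Hence [K : Q] = 2.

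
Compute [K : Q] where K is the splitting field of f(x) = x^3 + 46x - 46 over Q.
[K : Q] = 6

By the rational root test, any rational root of the monic integer polynomial f(x) = x^3 + 46x - 46 must be an integer dividing the constant term -46, i.e. one of ±{1, 2, 23, 46}. Evaluating: f(1) = 1, f(-1) = -93, f(2) = 54, f(-2) = -146, f(23) = 13179, f(-23) = -13271, f(46) = 99406, f(-46) = -99498; none is 0, so f has no rational root and is therefore irreducible over Q (a cubic with no linear factor over a field is irreducible). For an irreducible cubic, the Galois group is A_3 or S_3 according as the discriminant disc(f) = -4a^3 - 27b^2 = -4·(46)^3 - 27·(-46)^2 = -446476 is or is not a square in Q. Here disc(f) = -446476 is not a perfect square in Q, so the Galois group of f over Q is not contained in A_3 and must be all of S_3. The splitting field has degree |S_3| = 6 over Q, so [K : Q] = 6.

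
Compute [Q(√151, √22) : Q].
[Q(√151, √22) : Q] = 4

[Q(√151):Q] = 2 (min poly x^2 - 151, irreducible since 151 is squarefree > 1). For the top step, suppose √22 ∈ Q(√151), say √22 = c + d√151 with c, d ∈ Q. Squaring: 22 = c^2 + 151d^2 + 2cd√151. Since √151 ∉ Q this forces 2cd = 0. If d = 0 then √22 = c ∈ Q, contradicting 22 squarefree > 1. If c = 0 then 22 = 151d^2, so 151·22 = (151d)^2 is a perfect square in Q — but 151·22 = 3322 is not a perfect square (since 151 and 22 are distinct squarefree integers). Contradiction. Hence √22 ∉ Q(√151), so x^2 - 22 stays irreducible over Q(√151) and [Q(√151, √22) : Q(√151)] = 2. By the tower law, [Q(√151, √22) : Q] = 2 · 2 = 4.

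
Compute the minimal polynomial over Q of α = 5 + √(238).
m_α(x) = x^2 - 10x - 213

From α - 5 = √(238), squaring gives (α - 5)^2 = 238, i.e. α^2 - 10α + 25 = 238, so α^2 - 10α - 213 = 0. The discriminant of x^2 - 10x - 213 is (-10)^2 - 4·(-213) = 100 + 852 = 952, and 4·(238) is not a perfect square in Q since 238 is squarefree and ≠ 1. Hence x^2 - 10x - 213 is irreducible over Q and is the minimal polynomial of α.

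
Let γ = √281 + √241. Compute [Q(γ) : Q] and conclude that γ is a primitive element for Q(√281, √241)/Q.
[Q(γ) : Q] = 4 (equivalently, Q(γ) = Q(√281, √241))

Obviously Q(γ) ⊆ Q(√281, √241), and [Q(√281, √241):Q] = 4 (since 281, 241 are distinct squarefree integers > 1 with 67721 not a perfect square). To show equality we compute the minimal polynomial of γ. From γ = √281 + √241: γ^2 = 281 + 2√(67721) + 241 = 522 + 2√(67721), so γ^2 - 522 = 2√(67721); squaring, (γ^2 - 522)^2 = 4·67721, i.e. γ^4 - 1044γ^2 + 272484 - 270884 = 0, i.e. γ^4 - 1044γ^2 + 1600 = 0. So γ is a root of x^4 - 1044x^2 + 1600. This polynomial is irreducible over Q: it has no rational root (each ±√281 ± √241 is irrational), and any factorization into two quadratics over Q would force √(67721) ∈ Q (pairing opposite roots) or √281, √241 ∈ Q (other pairings), all impossible. Hence [Q(γ):Q] = 4 = [Q(√281, √241):Q], so Q(γ) = Q(√281, √241).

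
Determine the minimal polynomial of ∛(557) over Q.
m_α(x) = x^3 - 557

α satisfies α^3 = 557, so x^3 - 557 annihilates α. By the rational root test, a rational root p/q (in lowest terms) of x^3 - 557 would satisfy p^3 = 557 q^3, forcing q = 1 and p^3 = 557; but 557 is not a perfect cube, contradiction. A monic cubic over Q with no rational root is irreducible (any nontrivial factorization would include a linear factor). Hence x^3 - 557 is the minimal polynomial of α, and in particular [Q(α):Q] = 3.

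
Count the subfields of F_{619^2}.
F_{619^2} has 2 subfields

The subfields of F_{p^n} are exactly the fields F_{p^d} for d | n (each is the fixed field of the unique index-d subgroup of Gal(F_{p^n}/F_p) ≅ Z/nZ). The divisors of n = 2 are {1, 2}, giving 2 subfields: F_{619^1}, F_{619^2}.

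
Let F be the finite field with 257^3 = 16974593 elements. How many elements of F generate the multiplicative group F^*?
There are φ(16974592) = 8340480 primitive elements

F_q^* is cyclic of order q - 1 = 16974592. A cyclic group of order m has exactly φ(m) generators. Here m = 16974592 = 2^8 · 61 · 1087, so the number of primitive elements is φ(16974592) = 8340480.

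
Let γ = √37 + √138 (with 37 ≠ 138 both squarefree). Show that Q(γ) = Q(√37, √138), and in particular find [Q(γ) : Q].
[Q(γ) : Q] = 4 (equivalently, Q(γ) = Q(√37, √138))

Obviously Q(γ) ⊆ Q(√37, √138), and [Q(√37, √138):Q] = 4 (since 37, 138 are distinct squarefree integers > 1 with 5106 not a perfect square). To show equality we compute the minimal polynomial of γ. From γ = √37 + √138: γ^2 = 37 + 2√(5106) + 138 = 175 + 2√(5106), so γ^2 - 175 = 2√(5106); squaring, (γ^2 - 175)^2 = 4·5106, i.e. γ^4 - 350γ^2 + 30625 - 20424 = 0, i.e. γ^4 - 350γ^2 + 10201 = 0. So γ is a root of x^4 - 350x^2 + 10201. This polynomial is irreducible over Q: it has no rational root (each ±√37 ± √138 is irrational), and any factorization into two quadratics over Q would force √(5106) ∈ Q (pairing opposite roots) or √37, √138 ∈ Q (other pairings), all impossible. Hence [Q(γ):Q] = 4 = [Q(√37, √138):Q], so Q(γ) = Q(√37, √138).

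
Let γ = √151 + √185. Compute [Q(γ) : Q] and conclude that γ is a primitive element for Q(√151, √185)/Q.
[Q(γ) : Q] = 4 (equivalently, Q(γ) = Q(√151, √185))

Obviously Q(γ) ⊆ Q(√151, √185), and [Q(√151, √185):Q] = 4 (since 151, 185 are distinct squarefree integers > 1 with 27935 not a perfect square). To show equality we compute the minimal polynomial of γ. From γ = √151 + √185: γ^2 = 151 + 2√(27935) + 185 = 336 + 2√(27935), so γ^2 - 336 = 2√(27935); squaring, (γ^2 - 336)^2 = 4·27935, i.e. γ^4 - 672γ^2 + 112896 - 111740 = 0, i.e. γ^4 - 672γ^2 + 1156 = 0. So γ is a root of x^4 - 672x^2 + 1156. This polynomial is irreducible over Q: it has no rational root (each ±√151 ± √185 is irrational), and any factorization into two quadratics over Q would force √(27935) ∈ Q (pairing opposite roots) or √151, √185 ∈ Q (other pairings), all impossible. Hence [Q(γ):Q] = 4 = [Q(√151, √185):Q], so Q(γ) = Q(√151, √185).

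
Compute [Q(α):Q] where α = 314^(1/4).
[Q(α):Q] = 4

α is a root of x^4 - 314. By Eisenstein's criterion at the prime p = 2 (which divides the constant term 314 but p^2 = 4 does not, since 314 is squarefree), x^4 - 314 is irreducible over Q. Hence [Q(α):Q] = 4.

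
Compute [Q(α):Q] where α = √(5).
[Q(α):Q] = 2

[Q(α):Q] equals the degree of the minimal polynomial of α. Here α^2 = 5 and x^2 - 5 is irreducible (d = 5 is squarefree, ≠ 1, hence not a square), so deg(m_α) = 2. Thus [Q(α):Q] = 2.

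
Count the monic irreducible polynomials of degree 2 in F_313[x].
There are 48828 monic irreducible polynomials of degree 2 over F_313

Each element of F_{313^2} that lies in no proper subfield is a root of exactly one monic irreducible of degree 2 over F_313, and each such polynomial has 2 distinct roots in F_{313^2}. By Möbius inversion the count is N_313(2) = (1/2) Σ_{d|2} μ(2/d) · 313^d = (1/2)(μ(2)·313^1 + μ(1)·313^2) = 97656/2 = 48828.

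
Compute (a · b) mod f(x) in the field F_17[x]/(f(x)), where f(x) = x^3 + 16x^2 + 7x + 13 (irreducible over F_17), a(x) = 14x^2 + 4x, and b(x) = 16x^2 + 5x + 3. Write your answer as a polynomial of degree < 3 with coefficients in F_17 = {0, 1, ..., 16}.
a · b ≡ 8x^2 + 4 (mod f(x))

Multiply in F_17[x]: a(x)·b(x) = (14x^2 + 4x)·(16x^2 + 5x + 3) = 3x^4 + 15x^3 + 11x^2 + 12x. This has degree ≥ 3, so divide by f(x) over F_17: 3x^4 + 15x^3 + 11x^2 + 12x = (3x + 1)·(x^3 + 16x^2 + 7x + 13) + (8x^2 + 4). Hence a·b ≡ 8x^2 + 4 (mod f). (F_17[x]/(f) is a field with 17^3 = 4913 elements since f is irreducible of degree 3.)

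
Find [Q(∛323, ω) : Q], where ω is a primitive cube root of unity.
[Q(∛323, ω) : Q] = 6

[Q(∛323):Q] = 3 (min poly x^3 - 323, irreducible since 323 is not a perfect cube). [Q(ω):Q] = 2 (min poly x^2 + x + 1). Since Q(∛323) ⊂ R and ω ∉ R, we have ω ∉ Q(∛323), so x^2 + x + 1 remains irreducible over Q(∛323) and [Q(∛323, ω) : Q(∛323)] = 2. By the tower law, [Q(∛323, ω) : Q] = 3 · 2 = 6. (In fact Q(∛323, ω) is the splitting field of x^3 - 323 over Q.)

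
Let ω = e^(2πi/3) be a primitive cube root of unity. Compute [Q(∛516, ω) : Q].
[Q(∛516, ω) : Q] = 6

[Q(∛516):Q] = 3 (min poly x^3 - 516, irreducible since 516 is not a perfect cube). [Q(ω):Q] = 2 (min poly x^2 + x + 1). Since Q(∛516) ⊂ R and ω ∉ R, we have ω ∉ Q(∛516), so x^2 + x + 1 remains irreducible over Q(∛516) and [Q(∛516, ω) : Q(∛516)] = 2. By the tower law, [Q(∛516, ω) : Q] = 3 · 2 = 6. (In fact Q(∛516, ω) is the splitting field of x^3 - 516 over Q.)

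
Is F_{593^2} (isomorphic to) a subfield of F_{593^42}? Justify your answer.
Yes: F_{593^2} is a subfield of F_{593^42}

F_{p^m} embeds in F_{p^n} iff m | n (since F_{p^n} is the splitting field of x^(p^n) - x, and F_{p^m} ⊂ F_{p^n} forces p^n to be a power of p^m, i.e. m | n; conversely if m | n then every root of x^(p^m) - x is a root of x^(p^n) - x). Here 2 | 42 (since 42 = 21·2), so F_{593^2} is a subfield of F_{593^42}, and [F_{593^42} : F_{593^2}] = 42/2 = 21.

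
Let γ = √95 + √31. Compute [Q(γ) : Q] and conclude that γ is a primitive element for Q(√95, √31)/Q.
[Q(γ) : Q] = 4 (equivalently, Q(γ) = Q(√95, √31))

Obviously Q(γ) ⊆ Q(√95, √31), and [Q(√95, √31):Q] = 4 (since 95, 31 are distinct squarefree integers > 1 with 2945 not a perfect square). To show equality we compute the minimal polynomial of γ. From γ = √95 + √31: γ^2 = 95 + 2√(2945) + 31 = 126 + 2√(2945), so γ^2 - 126 = 2√(2945); squaring, (γ^2 - 126)^2 = 4·2945, i.e. γ^4 - 252γ^2 + 15876 - 11780 = 0, i.e. γ^4 - 252γ^2 + 4096 = 0. So γ is a root of x^4 - 252x^2 + 4096. This polynomial is irreducible over Q: it has no rational root (each ±√95 ± √31 is irrational), and any factorization into two quadratics over Q would force √(2945) ∈ Q (pairing opposite roots) or √95, √31 ∈ Q (other pairings), all impossible. Hence [Q(γ):Q] = 4 = [Q(√95, √31):Q], so Q(γ) = Q(√95, √31).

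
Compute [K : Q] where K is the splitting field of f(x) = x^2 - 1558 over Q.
[K : Q] = 2

f(x) = x^2 - 1558 factors as (x - √1558)(x + √1558). The splitting field is K = Q(√1558). Since 1558 is squarefree and > 1, it is not a perfect square, so x^2 - 1558 is irreducible over Q and [Q(√1558) : Q] = 2. Hence [K : Q] = 2.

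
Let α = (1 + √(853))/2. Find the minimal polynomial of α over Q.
m_α(x) = x^2 - x - 213

From 2α - 1 = √(853), squaring gives (2α - 1)^2 = 853, i.e. 4α^2 - 4α + 1 = 853, so α^2 - α + (1 - 853)/4 = 0. Since 853 ≡ 1 (mod 4), (1 - 853)/4 = -213 ∈ Z. The polynomial x^2 - x - 213 has discriminant 1 - 4·(-213) = 853, which is not a perfect square in Q (d = 853 is squarefree and ≠ 1), so x^2 - x - 213 is irreducible over Q. It is the minimal polynomial of α.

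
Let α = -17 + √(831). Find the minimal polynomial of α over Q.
m_α(x) = x^2 + 34x - 542

From α + 17 = √(831), squaring gives (α + 17)^2 = 831, i.e. α^2 + 34α + 289 = 831, so α^2 + 34α - 542 = 0. The discriminant of x^2 + 34x - 542 is (34)^2 - 4·(-542) = 1156 + 2168 = 3324, and 4·(831) is not a perfect square in Q since 831 is squarefree and ≠ 1. Hence x^2 + 34x - 542 is irreducible over Q and is the minimal polynomial of α.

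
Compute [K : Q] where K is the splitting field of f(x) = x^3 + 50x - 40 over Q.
[K : Q] = 6

By the rational root test, any rational root of the monic integer polynomial f(x) = x^3 + 50x - 40 must be an integer dividing the constant term -40, i.e. one of ±{1, 2, 4, 5, 8, 10, 20, 40}. Evaluating: f(1) = 11, f(-1) = -91, f(2) = 68, f(-2) = -148, f(4) = 224, f(-4) = -304, f(5) = 335, f(-5) = -415, f(8) = 872, f(-8) = -952, f(10) = 1460, f(-10) = -1540, f(20) = 8960, f(-20) = -9040, f(40) = 65960, f(-40) = -66040; none is 0, so f has no rational root and is therefore irreducible over Q (a cubic with no linear factor over a field is irreducible). For an irreducible cubic, the Galois group is A_3 or S_3 according as the discriminant disc(f) = -4a^3 - 27b^2 = -4·(50)^3 - 27·(-40)^2 = -543200 is or is not a square in Q. Here disc(f) = -543200 is not a perfect square in Q, so the Galois group of f over Q is not contained in A_3 and must be all of S_3. The splitting field has degree |S_3| = 6 over Q, so [K : Q] = 6.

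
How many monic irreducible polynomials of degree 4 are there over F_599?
There are 32184449700 monic irreducible polynomials of degree 4 over F_599

Each element of F_{599^4} that lies in no proper subfield is a root of exactly one monic irreducible of degree 4 over F_599, and each such polynomial has 4 distinct roots in F_{599^4}. By Möbius inversion the count is N_599(4) = (1/4) Σ_{d|4} μ(4/d) · 599^d = (1/4)(μ(4)·599^1 + μ(2)·599^2 + μ(1)·599^4) = 128737798800/4 = 32184449700.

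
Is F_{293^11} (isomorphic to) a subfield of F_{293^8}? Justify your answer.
No: F_{293^11} is not a subfield of F_{293^8}

F_{p^m} embeds in F_{p^n} iff m | n. Here 11 ∤ 8 (since 8 = 0·11 + 8 with remainder 8 ≠ 0), so F_{293^11} is not a subfield of F_{293^8}. Equivalently: if it were, the tower law would give 11 = [F_{293^11}:F_293] dividing [F_{293^8}:F_293] = 8, contradiction.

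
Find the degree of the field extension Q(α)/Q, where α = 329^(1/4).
[Q(α):Q] = 4

α is a root of x^4 - 329. By Eisenstein's criterion at the prime p = 7 (which divides the constant term 329 but p^2 = 49 does not, since 329 is squarefree), x^4 - 329 is irreducible over Q. Hence [Q(α):Q] = 4.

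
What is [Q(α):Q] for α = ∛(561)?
[Q(α):Q] = 3

The minimal polynomial of α is x^3 - 561, irreducible over Q since 561 is not a perfect cube (so x^3 - 561 has no rational root). Hence [Q(α):Q] = deg(m_α) = 3.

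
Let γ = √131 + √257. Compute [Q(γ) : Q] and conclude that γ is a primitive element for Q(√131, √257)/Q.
[Q(γ) : Q] = 4 (equivalently, Q(γ) = Q(√131, √257))

Obviously Q(γ) ⊆ Q(√131, √257), and [Q(√131, √257):Q] = 4 (since 131, 257 are distinct squarefree integers > 1 with 33667 not a perfect square). To show equality we compute the minimal polynomial of γ. From γ = √131 + √257: γ^2 = 131 + 2√(33667) + 257 = 388 + 2√(33667), so γ^2 - 388 = 2√(33667); squaring, (γ^2 - 388)^2 = 4·33667, i.e. γ^4 - 776γ^2 + 150544 - 134668 = 0, i.e. γ^4 - 776γ^2 + 15876 = 0. So γ is a root of x^4 - 776x^2 + 15876. This polynomial is irreducible over Q: it has no rational root (each ±√131 ± √257 is irrational), and any factorization into two quadratics over Q would force √(33667) ∈ Q (pairing opposite roots) or √131, √257 ∈ Q (other pairings), all impossible. Hence [Q(γ):Q] = 4 = [Q(√131, √257):Q], so Q(γ) = Q(√131, √257).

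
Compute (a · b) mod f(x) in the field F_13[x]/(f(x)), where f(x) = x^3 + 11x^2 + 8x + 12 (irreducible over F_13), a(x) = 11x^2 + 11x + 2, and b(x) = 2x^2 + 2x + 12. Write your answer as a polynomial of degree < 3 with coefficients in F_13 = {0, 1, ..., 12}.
a · b ≡ 2x^2 + 8 (mod f(x))

Multiply in F_13[x]: a(x)·b(x) = (11x^2 + 11x + 2)·(2x^2 + 2x + 12) = 9x^4 + 5x^3 + 2x^2 + 6x + 11. This has degree ≥ 3, so divide by f(x) over F_13: 9x^4 + 5x^3 + 2x^2 + 6x + 11 = (9x + 10)·(x^3 + 11x^2 + 8x + 12) + (2x^2 + 8). Hence a·b ≡ 2x^2 + 8 (mod f). (F_13[x]/(f) is a field with 13^3 = 2197 elements since f is irreducible of degree 3.)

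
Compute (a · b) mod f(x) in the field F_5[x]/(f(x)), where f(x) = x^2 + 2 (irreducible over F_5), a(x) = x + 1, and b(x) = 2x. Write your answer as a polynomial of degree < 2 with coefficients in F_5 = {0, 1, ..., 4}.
a · b ≡ 2x + 1 (mod f(x))

Multiply in F_5[x]: a(x)·b(x) = (x + 1)·(2x) = 2x^2 + 2x. This has degree ≥ 2, so divide by f(x) over F_5: 2x^2 + 2x = (2)·(x^2 + 2) + (2x + 1). Hence a·b ≡ 2x + 1 (mod f). (F_5[x]/(f) is a field with 5^2 = 25 elements since f is irreducible of degree 2.)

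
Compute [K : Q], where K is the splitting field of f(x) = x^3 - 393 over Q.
[K : Q] = 6

The roots of x^3 - 393 are ∛393, ω∛393, ω^2∛393 where ω = e^(2πi/3) is a primitive cube root of unity, so K = Q(∛393, ω). Now [Q(∛393):Q] = 3 (since 393 is not a perfect cube, x^3 - 393 is irreducible) and [Q(ω):Q] = 2. Both 2 and 3 divide [K:Q], and [K:Q] ≤ 3·2 = 6, so [K:Q] = 6. (Equivalently: Q(∛393) ⊂ R but ω ∉ R, so [K : Q(∛393)] = 2.)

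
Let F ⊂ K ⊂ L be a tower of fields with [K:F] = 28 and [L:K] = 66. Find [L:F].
[L:F] = 1848

The tower law says that for any tower of field extensions F ⊂ K ⊂ L with finite degrees, [L:F] = [L:K] · [K:F]. Here this gives [L:F] = 66 · 28 = 1848.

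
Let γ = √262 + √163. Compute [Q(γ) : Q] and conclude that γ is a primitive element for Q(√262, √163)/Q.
[Q(γ) : Q] = 4 (equivalently, Q(γ) = Q(√262, √163))

Obviously Q(γ) ⊆ Q(√262, √163), and [Q(√262, √163):Q] = 4 (since 262, 163 are distinct squarefree integers > 1 with 42706 not a perfect square). To show equality we compute the minimal polynomial of γ. From γ = √262 + √163: γ^2 = 262 + 2√(42706) + 163 = 425 + 2√(42706), so γ^2 - 425 = 2√(42706); squaring, (γ^2 - 425)^2 = 4·42706, i.e. γ^4 - 850γ^2 + 180625 - 170824 = 0, i.e. γ^4 - 850γ^2 + 9801 = 0. So γ is a root of x^4 - 850x^2 + 9801. This polynomial is irreducible over Q: it has no rational root (each ±√262 ± √163 is irrational), and any factorization into two quadratics over Q would force √(42706) ∈ Q (pairing opposite roots) or √262, √163 ∈ Q (other pairings), all impossible. Hence [Q(γ):Q] = 4 = [Q(√262, √163):Q], so Q(γ) = Q(√262, √163).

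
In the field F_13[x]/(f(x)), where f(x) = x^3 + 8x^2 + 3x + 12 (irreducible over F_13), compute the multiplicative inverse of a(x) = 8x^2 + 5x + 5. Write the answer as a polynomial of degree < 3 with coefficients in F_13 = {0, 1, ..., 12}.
a(x)^(-1) ≡ x + 9 (mod f(x))

Since f is irreducible over F_13, F_13[x]/(f) is a field and a(x) ≠ 0 has an inverse. Apply the extended Euclidean algorithm to f(x) and a(x) in F_13[x]: f(x) = (5x + 6)·a(x) + (8). The last nonzero remainder is the constant 8 = gcd(f, a) in F_13. Back-substituting through the division chain expresses 8 = s(x)·a(x) + t(x)·f(x) with s(x) ≡ 8x + 7 (mod f), so (8x + 7)·a(x) ≡ 8 (mod f). Multiplying by 8^(-1) ≡ 5 in F_13 gives a(x)^(-1) ≡ 5·(8x + 7) ≡ x + 9 (mod f). Check: (8x^2 + 5x + 5)·(x + 9) = 8x^3 + 12x^2 + 11x + 6 ≡ 1 (mod x^3 + 8x^2 + 3x + 12).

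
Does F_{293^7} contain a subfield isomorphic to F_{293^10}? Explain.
No: F_{293^10} is not a subfield of F_{293^7}

F_{p^m} embeds in F_{p^n} iff m | n. Here 10 ∤ 7 (since 7 = 0·10 + 7 with remainder 7 ≠ 0), so F_{293^10} is not a subfield of F_{293^7}. Equivalently: if it were, the tower law would give 10 = [F_{293^10}:F_293] dividing [F_{293^7}:F_293] = 7, contradiction.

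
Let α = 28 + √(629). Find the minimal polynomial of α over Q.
m_α(x) = x^2 - 56x + 155

From α - 28 = √(629), squaring gives (α - 28)^2 = 629, i.e. α^2 - 56α + 784 = 629, so α^2 - 56α + 155 = 0. The discriminant of x^2 - 56x + 155 is (-56)^2 - 4·(155) = 3136 - 620 = 2516, and 4·(629) is not a perfect square in Q since 629 is squarefree and ≠ 1. Hence x^2 - 56x + 155 is irreducible over Q and is the minimal polynomial of α.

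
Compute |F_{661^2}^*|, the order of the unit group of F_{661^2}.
|F_{661^2}^*| = 436920

F_{661^2} has 661^2 = 436921 elements; its multiplicative group consists of all nonzero elements, so |F_{661^2}^*| = 436921 - 1 = 436920. (It is cyclic since any finite subgroup of the multiplicative group of a field is cyclic.)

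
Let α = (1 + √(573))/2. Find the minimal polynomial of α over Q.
m_α(x) = x^2 - x - 143

From 2α - 1 = √(573), squaring gives (2α - 1)^2 = 573, i.e. 4α^2 - 4α + 1 = 573, so α^2 - α + (1 - 573)/4 = 0. Since 573 ≡ 1 (mod 4), (1 - 573)/4 = -143 ∈ Z. The polynomial x^2 - x - 143 has discriminant 1 - 4·(-143) = 573, which is not a perfect square in Q (d = 573 is squarefree and ≠ 1), so x^2 - x - 143 is irreducible over Q. It is the minimal polynomial of α.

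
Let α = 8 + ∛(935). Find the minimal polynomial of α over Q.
m_α(x) = x^3 - 24x^2 + 192x - 1447

Set β = α - 8 = ∛(935), so β^3 = 935. Then (α - 8)^3 - 935 = 0, i.e. α is a root of g(x) = (x - 8)^3 - 935 = x^3 - 24x^2 + 192x - 1447. Since g(x) = h(x - 8) where h(x) = x^3 - 935, and h is irreducible over Q (because 935 is not a perfect cube, so h has no rational root, and a monic cubic with no rational root is irreducible), g is also irreducible (irreducibility is preserved under the substitution x → x - 8). Hence m_α(x) = x^3 - 24x^2 + 192x - 1447.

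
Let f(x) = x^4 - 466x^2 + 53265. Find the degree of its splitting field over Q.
[K : Q] = 4

Solving the quadratic in x^2: x^2 = (466 ± √(466^2 - 4·53265))/2 = (466 ± √4096)/2 = (466 ± 64)/2, giving x^2 = 265 or x^2 = 201. So f(x) = (x^2 - 265)(x^2 - 201) and the roots of f are ±√265, ±√201. Hence the splitting field is K = Q(√265, √201). Since 265 and 201 are distinct squarefree integers > 1, their product 53265 is not a perfect square, so √201 ∉ Q(√265). By the tower law [K:Q] = [Q(√265,√201):Q(√265)] · [Q(√265):Q] = 2 · 2 = 4.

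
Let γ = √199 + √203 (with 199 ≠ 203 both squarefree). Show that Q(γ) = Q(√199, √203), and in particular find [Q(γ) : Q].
[Q(γ) : Q] = 4 (equivalently, Q(γ) = Q(√199, √203))

Obviously Q(γ) ⊆ Q(√199, √203), and [Q(√199, √203):Q] = 4 (since 199, 203 are distinct squarefree integers > 1 with 40397 not a perfect square). To show equality we compute the minimal polynomial of γ. From γ = √199 + √203: γ^2 = 199 + 2√(40397) + 203 = 402 + 2√(40397), so γ^2 - 402 = 2√(40397); squaring, (γ^2 - 402)^2 = 4·40397, i.e. γ^4 - 804γ^2 + 161604 - 161588 = 0, i.e. γ^4 - 804γ^2 + 16 = 0. So γ is a root of x^4 - 804x^2 + 16. This polynomial is irreducible over Q: it has no rational root (each ±√199 ± √203 is irrational), and any factorization into two quadratics over Q would force √(40397) ∈ Q (pairing opposite roots) or √199, √203 ∈ Q (other pairings), all impossible. Hence [Q(γ):Q] = 4 = [Q(√199, √203):Q], so Q(γ) = Q(√199, √203).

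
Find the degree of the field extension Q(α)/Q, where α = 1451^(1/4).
[Q(α):Q] = 4

α is a root of x^4 - 1451. By Eisenstein's criterion at the prime p = 1451 (which divides the constant term 1451 but p^2 = 2105401 does not, since 1451 is squarefree), x^4 - 1451 is irreducible over Q. Hence [Q(α):Q] = 4.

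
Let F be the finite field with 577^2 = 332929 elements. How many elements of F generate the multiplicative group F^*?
There are φ(332928) = 104448 primitive elements

F_q^* is cyclic of order q - 1 = 332928. A cyclic group of order m has exactly φ(m) generators. Here m = 332928 = 2^7 · 3^2 · 17^2, so the number of primitive elements is φ(332928) = 104448.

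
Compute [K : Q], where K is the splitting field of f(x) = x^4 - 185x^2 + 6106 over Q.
[K : Q] = 4

Solving the quadratic in x^2: x^2 = (185 ± √(185^2 - 4·6106))/2 = (185 ± √9801)/2 = (185 ± 99)/2, giving x^2 = 43 or x^2 = 142. So f(x) = (x^2 - 43)(x^2 - 142) and the roots of f are ±√43, ±√142. Hence the splitting field is K = Q(√43, √142). Since 43 and 142 are distinct squarefree integers > 1, their product 6106 is not a perfect square, so √142 ∉ Q(√43). By the tower law [K:Q] = [Q(√43,√142):Q(√43)] · [Q(√43):Q] = 2 · 2 = 4.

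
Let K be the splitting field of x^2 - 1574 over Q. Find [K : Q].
[K : Q] = 2

f(x) = x^2 - 1574 factors as (x - √1574)(x + √1574). The splitting field is K = Q(√1574). Since 1574 is squarefree and > 1, it is not a perfect square, so x^2 - 1574 is irreducible over Q and [Q(√1574) : Q] = 2. Hence [K : Q] = 2.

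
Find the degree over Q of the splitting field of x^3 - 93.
[K : Q] = 6

The roots of x^3 - 93 are ∛93, ω∛93, ω^2∛93 where ω = e^(2πi/3) is a primitive cube root of unity, so K = Q(∛93, ω). Now [Q(∛93):Q] = 3 (since 93 is not a perfect cube, x^3 - 93 is irreducible) and [Q(ω):Q] = 2. Both 2 and 3 divide [K:Q], and [K:Q] ≤ 3·2 = 6, so [K:Q] = 6. (Equivalently: Q(∛93) ⊂ R but ω ∉ R, so [K : Q(∛93)] = 2.)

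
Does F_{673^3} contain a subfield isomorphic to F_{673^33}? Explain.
No: F_{673^33} is not a subfield of F_{673^3}

F_{p^m} embeds in F_{p^n} iff m | n. Here 33 ∤ 3 (since 3 = 0·33 + 3 with remainder 3 ≠ 0), so F_{673^33} is not a subfield of F_{673^3}. Equivalently: if it were, the tower law would give 33 = [F_{673^33}:F_673] dividing [F_{673^3}:F_673] = 3, contradiction.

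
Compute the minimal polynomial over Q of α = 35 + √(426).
m_α(x) = x^2 - 70x + 799

From α - 35 = √(426), squaring gives (α - 35)^2 = 426, i.e. α^2 - 70α + 1225 = 426, so α^2 - 70α + 799 = 0. The discriminant of x^2 - 70x + 799 is (-70)^2 - 4·(799) = 4900 - 3196 = 1704, and 4·(426) is not a perfect square in Q since 426 is squarefree and ≠ 1. Hence x^2 - 70x + 799 is irreducible over Q and is the minimal polynomial of α.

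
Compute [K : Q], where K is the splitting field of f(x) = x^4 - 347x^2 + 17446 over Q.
[K : Q] = 4

Solving the quadratic in x^2: x^2 = (347 ± √(347^2 - 4·17446))/2 = (347 ± √50625)/2 = (347 ± 225)/2, giving x^2 = 286 or x^2 = 61. So f(x) = (x^2 - 286)(x^2 - 61) and the roots of f are ±√286, ±√61. Hence the splitting field is K = Q(√286, √61). Since 286 and 61 are distinct squarefree integers > 1, their product 17446 is not a perfect square, so √61 ∉ Q(√286). By the tower law [K:Q] = [Q(√286,√61):Q(√286)] · [Q(√286):Q] = 2 · 2 = 4.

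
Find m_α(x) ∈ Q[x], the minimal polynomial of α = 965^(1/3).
m_α(x) = x^3 - 965

α satisfies α^3 = 965, so x^3 - 965 annihilates α. By the rational root test, a rational root p/q (in lowest terms) of x^3 - 965 would satisfy p^3 = 965 q^3, forcing q = 1 and p^3 = 965; but 965 is not a perfect cube, contradiction. A monic cubic over Q with no rational root is irreducible (any nontrivial factorization would include a linear factor). Hence x^3 - 965 is the minimal polynomial of α, and in particular [Q(α):Q] = 3.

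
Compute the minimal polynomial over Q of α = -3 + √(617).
m_α(x) = x^2 + 6x - 608

From α + 3 = √(617), squaring gives (α + 3)^2 = 617, i.e. α^2 + 6α + 9 = 617, so α^2 + 6α - 608 = 0. The discriminant of x^2 + 6x - 608 is (6)^2 - 4·(-608) = 36 + 2432 = 2468, and 4·(617) is not a perfect square in Q since 617 is squarefree and ≠ 1. Hence x^2 + 6x - 608 is irreducible over Q and is the minimal polynomial of α.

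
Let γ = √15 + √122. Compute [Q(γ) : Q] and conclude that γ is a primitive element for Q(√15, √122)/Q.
[Q(γ) : Q] = 4 (equivalently, Q(γ) = Q(√15, √122))

Obviously Q(γ) ⊆ Q(√15, √122), and [Q(√15, √122):Q] = 4 (since 15, 122 are distinct squarefree integers > 1 with 1830 not a perfect square). To show equality we compute the minimal polynomial of γ. From γ = √15 + √122: γ^2 = 15 + 2√(1830) + 122 = 137 + 2√(1830), so γ^2 - 137 = 2√(1830); squaring, (γ^2 - 137)^2 = 4·1830, i.e. γ^4 - 274γ^2 + 18769 - 7320 = 0, i.e. γ^4 - 274γ^2 + 11449 = 0. So γ is a root of x^4 - 274x^2 + 11449. This polynomial is irreducible over Q: it has no rational root (each ±√15 ± √122 is irrational), and any factorization into two quadratics over Q would force √(1830) ∈ Q (pairing opposite roots) or √15, √122 ∈ Q (other pairings), all impossible. Hence [Q(γ):Q] = 4 = [Q(√15, √122):Q], so Q(γ) = Q(√15, √122).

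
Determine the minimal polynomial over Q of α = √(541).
m_α(x) = x^2 - 541

α satisfies α^2 - 541 = 0, so x^2 - 541 annihilates α. Since d = 541 is squarefree and ≠ 1, it is not a perfect square in Q, so x^2 - 541 has no rational root and is therefore irreducible over Q (a degree-2 polynomial over a field is irreducible iff it has no root). Hence m_α(x) = x^2 - 541.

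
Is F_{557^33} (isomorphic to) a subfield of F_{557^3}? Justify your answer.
No: F_{557^33} is not a subfield of F_{557^3}

F_{p^m} embeds in F_{p^n} iff m | n. Here 33 ∤ 3 (since 3 = 0·33 + 3 with remainder 3 ≠ 0), so F_{557^33} is not a subfield of F_{557^3}. Equivalently: if it were, the tower law would give 33 = [F_{557^33}:F_557] dividing [F_{557^3}:F_557] = 3, contradiction.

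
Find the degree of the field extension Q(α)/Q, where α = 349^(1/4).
[Q(α):Q] = 4

α is a root of x^4 - 349. By Eisenstein's criterion at the prime p = 349 (which divides the constant term 349 but p^2 = 121801 does not, since 349 is squarefree), x^4 - 349 is irreducible over Q. Hence [Q(α):Q] = 4.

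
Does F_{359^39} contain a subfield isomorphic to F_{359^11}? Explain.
No: F_{359^11} is not a subfield of F_{359^39}

F_{p^m} embeds in F_{p^n} iff m | n. Here 11 ∤ 39 (since 39 = 3·11 + 6 with remainder 6 ≠ 0), so F_{359^11} is not a subfield of F_{359^39}. Equivalently: if it were, the tower law would give 11 = [F_{359^11}:F_359] dividing [F_{359^39}:F_359] = 39, contradiction.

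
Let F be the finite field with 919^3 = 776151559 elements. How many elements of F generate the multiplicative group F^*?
There are φ(776151558) = 181398528 primitive elements

F_q^* is cyclic of order q - 1 = 776151558. A cyclic group of order m has exactly φ(m) generators. Here m = 776151558 = 2 · 3^4 · 7 · 13 · 17 · 19 · 163, so the number of primitive elements is φ(776151558) = 181398528.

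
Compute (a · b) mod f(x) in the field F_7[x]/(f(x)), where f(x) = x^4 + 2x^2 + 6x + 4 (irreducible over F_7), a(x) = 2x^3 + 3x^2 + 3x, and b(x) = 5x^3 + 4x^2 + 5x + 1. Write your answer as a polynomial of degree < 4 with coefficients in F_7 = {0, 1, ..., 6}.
a · b ≡ 2x^2 + 5x + 2 (mod f(x))

Multiply in F_7[x]: a(x)·b(x) = (2x^3 + 3x^2 + 3x)·(5x^3 + 4x^2 + 5x + 1) = 3x^6 + 2x^5 + 2x^4 + x^3 + 4x^2 + 3x. This has degree ≥ 4, so divide by f(x) over F_7: 3x^6 + 2x^5 + 2x^4 + x^3 + 4x^2 + 3x = (3x^2 + 2x + 3)·(x^4 + 2x^2 + 6x + 4) + (2x^2 + 5x + 2). Hence a·b ≡ 2x^2 + 5x + 2 (mod f). (F_7[x]/(f) is a field with 7^4 = 2401 elements since f is irreducible of degree 4.)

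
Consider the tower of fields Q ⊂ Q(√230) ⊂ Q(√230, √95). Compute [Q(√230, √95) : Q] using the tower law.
[Q(√230, √95) : Q] = 4

[Q(√230):Q] = 2 (min poly x^2 - 230, irreducible since 230 is squarefree > 1). For the top step, suppose √95 ∈ Q(√230), say √95 = c + d√230 with c, d ∈ Q. Squaring: 95 = c^2 + 230d^2 + 2cd√230. Since √230 ∉ Q this forces 2cd = 0. If d = 0 then √95 = c ∈ Q, contradicting 95 squarefree > 1. If c = 0 then 95 = 230d^2, so 230·95 = (230d)^2 is a perfect square in Q — but 230·95 = 21850 is not a perfect square (since 230 and 95 are distinct squarefree integers). Contradiction. Hence √95 ∉ Q(√230), so x^2 - 95 stays irreducible over Q(√230) and [Q(√230, √95) : Q(√230)] = 2. By the tower law, [Q(√230, √95) : Q] = 2 · 2 = 4.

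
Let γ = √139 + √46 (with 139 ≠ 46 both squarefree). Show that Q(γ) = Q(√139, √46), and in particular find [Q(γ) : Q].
[Q(γ) : Q] = 4 (equivalently, Q(γ) = Q(√139, √46))

Obviously Q(γ) ⊆ Q(√139, √46), and [Q(√139, √46):Q] = 4 (since 139, 46 are distinct squarefree integers > 1 with 6394 not a perfect square). To show equality we compute the minimal polynomial of γ. From γ = √139 + √46: γ^2 = 139 + 2√(6394) + 46 = 185 + 2√(6394), so γ^2 - 185 = 2√(6394); squaring, (γ^2 - 185)^2 = 4·6394, i.e. γ^4 - 370γ^2 + 34225 - 25576 = 0, i.e. γ^4 - 370γ^2 + 8649 = 0. So γ is a root of x^4 - 370x^2 + 8649. This polynomial is irreducible over Q: it has no rational root (each ±√139 ± √46 is irrational), and any factorization into two quadratics over Q would force √(6394) ∈ Q (pairing opposite roots) or √139, √46 ∈ Q (other pairings), all impossible. Hence [Q(γ):Q] = 4 = [Q(√139, √46):Q], so Q(γ) = Q(√139, √46).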